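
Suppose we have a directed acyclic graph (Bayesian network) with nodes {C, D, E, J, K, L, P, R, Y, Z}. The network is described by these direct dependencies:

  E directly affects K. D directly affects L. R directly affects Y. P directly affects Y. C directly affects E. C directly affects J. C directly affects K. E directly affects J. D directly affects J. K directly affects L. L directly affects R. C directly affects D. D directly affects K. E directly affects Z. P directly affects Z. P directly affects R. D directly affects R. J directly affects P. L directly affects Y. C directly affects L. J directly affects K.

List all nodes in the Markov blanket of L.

{C, D, K, P, R, Y}

By definition, MB(L) is built from L's parents, L's children, and the co-parents of L.
L has parents C, D, K.
L has children R, Y.
Parents of each child, excluding L:
  R: D, P
  Y: P, R
Taking the union gives {C, D, K, P, R, Y}.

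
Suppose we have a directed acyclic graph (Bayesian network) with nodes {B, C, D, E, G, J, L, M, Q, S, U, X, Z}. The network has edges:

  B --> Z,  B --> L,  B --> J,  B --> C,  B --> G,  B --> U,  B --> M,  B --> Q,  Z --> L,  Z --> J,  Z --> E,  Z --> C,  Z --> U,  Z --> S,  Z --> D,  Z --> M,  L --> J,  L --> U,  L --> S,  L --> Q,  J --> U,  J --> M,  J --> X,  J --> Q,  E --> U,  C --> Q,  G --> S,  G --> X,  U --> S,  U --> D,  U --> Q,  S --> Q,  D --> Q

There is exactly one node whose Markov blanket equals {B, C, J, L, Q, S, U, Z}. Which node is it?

The target node must have every member of {B, C, J, L, Q, S, U, Z} as a parent, child, or co-parent, and no others.
Parents of D: U, Z; children: Q; co-parents: B, C, J, L, S, U.
These exactly cover the given set, so the node is D.

D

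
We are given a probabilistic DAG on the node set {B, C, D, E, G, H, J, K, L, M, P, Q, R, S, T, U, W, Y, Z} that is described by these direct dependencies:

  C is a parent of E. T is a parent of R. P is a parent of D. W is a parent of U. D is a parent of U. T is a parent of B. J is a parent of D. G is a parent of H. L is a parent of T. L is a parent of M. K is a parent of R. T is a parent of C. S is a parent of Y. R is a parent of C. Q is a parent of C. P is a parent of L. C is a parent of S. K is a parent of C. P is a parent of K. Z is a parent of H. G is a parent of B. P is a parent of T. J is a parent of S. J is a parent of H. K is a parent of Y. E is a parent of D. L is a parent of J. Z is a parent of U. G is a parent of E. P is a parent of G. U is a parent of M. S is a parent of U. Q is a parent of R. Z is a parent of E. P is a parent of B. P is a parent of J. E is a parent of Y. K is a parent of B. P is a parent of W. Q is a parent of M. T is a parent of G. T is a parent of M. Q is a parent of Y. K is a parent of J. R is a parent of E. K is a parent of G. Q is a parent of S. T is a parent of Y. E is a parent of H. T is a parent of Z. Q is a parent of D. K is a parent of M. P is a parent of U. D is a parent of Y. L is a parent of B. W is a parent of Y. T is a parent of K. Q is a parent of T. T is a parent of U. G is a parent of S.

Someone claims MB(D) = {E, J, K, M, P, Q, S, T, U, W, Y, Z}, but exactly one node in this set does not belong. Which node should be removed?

M

A node's Markov blanket = Pa ∪ Ch ∪ (parents of Ch other than the node itself).
Parents of D: E, J, P, Q.
Children of D: U, Y.
Co-parents of D (other parents of its children):
  U's other parents are P, S, T, W, Z.
  parents(Y) \ {D} = {E, K, Q, S, T, W}.
MB(D) = {E, J, K, P, Q, S, T, U, W, Y, Z}.
M is neither a parent, child, nor co-parent of D, so it does not belong.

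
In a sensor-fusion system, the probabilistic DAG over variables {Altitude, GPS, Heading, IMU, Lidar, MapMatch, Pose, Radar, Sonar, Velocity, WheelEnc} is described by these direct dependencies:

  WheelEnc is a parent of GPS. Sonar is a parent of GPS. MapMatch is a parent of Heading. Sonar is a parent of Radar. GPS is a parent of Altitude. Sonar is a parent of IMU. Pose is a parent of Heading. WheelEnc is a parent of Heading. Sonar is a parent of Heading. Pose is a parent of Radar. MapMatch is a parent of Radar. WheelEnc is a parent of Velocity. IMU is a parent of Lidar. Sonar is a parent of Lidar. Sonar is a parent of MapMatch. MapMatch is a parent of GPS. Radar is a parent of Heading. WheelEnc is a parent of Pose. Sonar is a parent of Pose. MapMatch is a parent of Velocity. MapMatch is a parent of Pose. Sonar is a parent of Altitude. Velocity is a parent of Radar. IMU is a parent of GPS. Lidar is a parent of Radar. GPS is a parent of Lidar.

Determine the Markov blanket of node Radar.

Radar has parents Lidar, MapMatch, Pose, Sonar, Velocity.
Children of Radar: Heading.
Other parents of Radar's children:
  Heading's other parents are MapMatch, Pose, Sonar, WheelEnc.
MB(Radar) = {Heading, Lidar, MapMatch, Pose, Sonar, Velocity, WheelEnc}.

{Heading, Lidar, MapMatch, Pose, Sonar, Velocity, WheelEnc}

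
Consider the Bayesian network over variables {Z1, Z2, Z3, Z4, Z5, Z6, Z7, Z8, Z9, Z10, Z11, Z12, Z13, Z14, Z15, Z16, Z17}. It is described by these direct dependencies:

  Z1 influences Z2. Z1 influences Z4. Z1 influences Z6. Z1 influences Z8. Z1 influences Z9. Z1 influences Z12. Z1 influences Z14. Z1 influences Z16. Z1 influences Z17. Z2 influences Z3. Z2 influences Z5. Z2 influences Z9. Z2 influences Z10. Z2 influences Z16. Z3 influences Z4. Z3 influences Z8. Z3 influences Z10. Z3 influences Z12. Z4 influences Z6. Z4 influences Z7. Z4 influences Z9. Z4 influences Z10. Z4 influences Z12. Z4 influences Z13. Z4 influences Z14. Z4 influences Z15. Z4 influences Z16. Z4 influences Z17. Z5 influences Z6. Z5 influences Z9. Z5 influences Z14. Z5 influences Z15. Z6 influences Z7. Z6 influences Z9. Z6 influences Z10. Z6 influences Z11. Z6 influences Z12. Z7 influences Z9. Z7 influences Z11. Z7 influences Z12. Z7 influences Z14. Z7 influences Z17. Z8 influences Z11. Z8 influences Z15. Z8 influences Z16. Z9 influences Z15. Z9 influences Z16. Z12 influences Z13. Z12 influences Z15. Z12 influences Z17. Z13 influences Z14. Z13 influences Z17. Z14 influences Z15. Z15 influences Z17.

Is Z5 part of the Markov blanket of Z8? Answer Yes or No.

Yes

Z5 is a co-parent of Z8: both are parents of Z15.
So Z5 ∈ MB(Z8).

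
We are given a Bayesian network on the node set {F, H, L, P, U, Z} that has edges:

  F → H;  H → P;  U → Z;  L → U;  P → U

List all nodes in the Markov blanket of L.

{P, U}

By definition, MB(L) is built from L's parents, L's children, and the co-parents of L.
L has child U.
L's parents: none.
Co-parents of L (other parents of its children):
  parents(U) \ {L} = {P}.
Union: {} ∪ {U} ∪ {P} = {P, U}.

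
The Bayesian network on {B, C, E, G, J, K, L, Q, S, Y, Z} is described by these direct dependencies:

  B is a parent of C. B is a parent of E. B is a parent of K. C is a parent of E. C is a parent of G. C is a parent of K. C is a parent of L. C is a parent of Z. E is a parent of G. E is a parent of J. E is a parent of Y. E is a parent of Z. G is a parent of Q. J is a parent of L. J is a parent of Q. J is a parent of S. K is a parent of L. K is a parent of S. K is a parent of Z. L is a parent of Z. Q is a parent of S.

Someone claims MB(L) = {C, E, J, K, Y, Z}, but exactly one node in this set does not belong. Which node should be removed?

Y

Pa(L) = {C, J, K}.
Children of L: Z.
For each child, the remaining parents (spouses of L):
  parents(Z) \ {L} = {C, E, K}.
MB(L) = {C, E, J, K, Z}.
Y is neither a parent, child, nor co-parent of L, so it does not belong.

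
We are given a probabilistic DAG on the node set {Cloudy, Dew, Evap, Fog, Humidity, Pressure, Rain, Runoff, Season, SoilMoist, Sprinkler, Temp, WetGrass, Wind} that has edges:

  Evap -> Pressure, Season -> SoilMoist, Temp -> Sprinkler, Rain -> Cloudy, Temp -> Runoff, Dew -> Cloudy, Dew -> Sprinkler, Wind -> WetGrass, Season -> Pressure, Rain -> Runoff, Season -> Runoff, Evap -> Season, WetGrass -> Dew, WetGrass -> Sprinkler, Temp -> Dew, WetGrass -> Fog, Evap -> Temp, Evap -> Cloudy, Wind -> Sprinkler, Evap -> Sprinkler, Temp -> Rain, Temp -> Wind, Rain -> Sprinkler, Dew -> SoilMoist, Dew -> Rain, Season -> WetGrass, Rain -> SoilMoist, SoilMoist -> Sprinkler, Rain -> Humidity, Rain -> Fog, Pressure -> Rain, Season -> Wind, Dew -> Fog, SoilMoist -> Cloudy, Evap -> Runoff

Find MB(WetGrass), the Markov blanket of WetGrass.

{Dew, Evap, Fog, Rain, Season, SoilMoist, Sprinkler, Temp, Wind}

A node's Markov blanket = Pa ∪ Ch ∪ (parents of Ch other than the node itself).
Ch(WetGrass) = {Dew, Fog, Sprinkler}.
Parents of WetGrass: Season, Wind.
Other parents of WetGrass's children:
  Dew: Temp
  Sprinkler: Dew, Evap, Rain, SoilMoist, Temp, Wind
  Fog: Dew, Rain
MB(WetGrass) = {Dew, Evap, Fog, Rain, Season, SoilMoist, Sprinkler, Temp, Wind}.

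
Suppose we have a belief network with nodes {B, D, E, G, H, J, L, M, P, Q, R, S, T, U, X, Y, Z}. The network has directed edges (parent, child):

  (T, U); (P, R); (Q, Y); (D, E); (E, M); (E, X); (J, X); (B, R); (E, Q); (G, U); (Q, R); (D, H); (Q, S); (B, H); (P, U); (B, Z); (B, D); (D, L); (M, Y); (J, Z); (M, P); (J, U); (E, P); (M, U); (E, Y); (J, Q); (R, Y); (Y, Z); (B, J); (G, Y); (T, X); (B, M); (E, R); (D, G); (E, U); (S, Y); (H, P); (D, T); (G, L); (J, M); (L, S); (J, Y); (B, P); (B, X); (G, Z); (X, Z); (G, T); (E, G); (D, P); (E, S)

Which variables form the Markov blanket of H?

H has child P.
Pa(H) = {B, D}.
Other parents of H's children:
  P also has parents B, D, E, M.
MB(H) = {B, D, E, M, P}.

{B, D, E, M, P}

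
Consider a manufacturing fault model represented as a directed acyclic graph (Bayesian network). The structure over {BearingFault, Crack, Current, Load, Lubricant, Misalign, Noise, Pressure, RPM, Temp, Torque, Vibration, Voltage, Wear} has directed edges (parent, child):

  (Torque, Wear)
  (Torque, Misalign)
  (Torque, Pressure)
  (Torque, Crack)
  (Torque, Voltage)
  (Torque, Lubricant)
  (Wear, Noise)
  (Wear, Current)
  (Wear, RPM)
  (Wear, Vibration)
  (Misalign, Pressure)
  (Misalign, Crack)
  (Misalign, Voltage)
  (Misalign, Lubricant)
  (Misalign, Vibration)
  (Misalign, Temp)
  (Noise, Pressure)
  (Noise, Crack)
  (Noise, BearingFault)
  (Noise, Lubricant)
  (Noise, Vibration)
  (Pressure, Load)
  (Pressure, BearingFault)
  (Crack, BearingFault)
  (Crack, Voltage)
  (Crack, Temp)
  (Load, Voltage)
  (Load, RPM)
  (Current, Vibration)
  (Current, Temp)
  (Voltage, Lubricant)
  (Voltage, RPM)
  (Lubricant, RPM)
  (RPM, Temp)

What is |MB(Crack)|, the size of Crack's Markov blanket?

10

The Markov blanket of a node is its parents, its children, and the other parents of its children.
Parents of Crack: Misalign, Noise, Torque.
Crack's children: BearingFault, Temp, Voltage.
Other parents of Crack's children:
  BearingFault: Noise, Pressure
  Voltage: Load, Misalign, Torque
  Temp: Current, Misalign, RPM
MB(Crack) = {BearingFault, Current, Load, Misalign, Noise, Pressure, RPM, Temp, Torque, Voltage}, which has 10 nodes.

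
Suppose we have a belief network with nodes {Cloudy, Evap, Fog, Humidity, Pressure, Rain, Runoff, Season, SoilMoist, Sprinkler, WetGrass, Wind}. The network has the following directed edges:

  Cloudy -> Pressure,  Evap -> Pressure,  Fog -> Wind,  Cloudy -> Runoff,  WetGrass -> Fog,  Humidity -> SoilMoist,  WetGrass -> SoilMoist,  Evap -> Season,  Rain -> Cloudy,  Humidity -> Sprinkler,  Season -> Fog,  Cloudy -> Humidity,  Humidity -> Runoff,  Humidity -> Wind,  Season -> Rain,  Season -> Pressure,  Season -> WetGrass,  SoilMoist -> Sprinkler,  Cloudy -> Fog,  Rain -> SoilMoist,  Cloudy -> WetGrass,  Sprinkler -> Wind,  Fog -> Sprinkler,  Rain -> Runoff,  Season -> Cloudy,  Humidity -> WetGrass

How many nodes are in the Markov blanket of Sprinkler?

A node's Markov blanket = Pa ∪ Ch ∪ (parents of Ch other than the node itself).
Pa(Sprinkler) = {Fog, Humidity, SoilMoist}.
Sprinkler has child Wind.
For each child, the remaining parents (spouses of Sprinkler):
  Wind's other parents are Fog, Humidity.
MB(Sprinkler) = {Fog, Humidity, SoilMoist, Wind}, which has 4 nodes.

4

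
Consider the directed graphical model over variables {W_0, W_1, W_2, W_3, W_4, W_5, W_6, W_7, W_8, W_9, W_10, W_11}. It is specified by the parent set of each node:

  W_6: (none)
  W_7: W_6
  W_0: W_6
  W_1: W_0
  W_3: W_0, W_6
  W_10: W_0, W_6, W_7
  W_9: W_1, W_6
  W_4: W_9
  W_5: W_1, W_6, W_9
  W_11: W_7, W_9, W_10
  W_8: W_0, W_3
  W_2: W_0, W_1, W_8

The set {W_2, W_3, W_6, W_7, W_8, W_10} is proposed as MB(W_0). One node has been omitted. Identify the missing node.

W_1

A node's Markov blanket = Pa ∪ Ch ∪ (parents of Ch other than the node itself).
Parents of W_0: W_6.
W_0 has children W_1, W_2, W_3, W_8, W_10.
For each child, the remaining parents (spouses of W_0):
  W_1: —
  W_3: W_6
  W_10: W_6, W_7
  W_8: W_3
  W_2: W_1, W_8
MB(W_0) = {W_1, W_2, W_3, W_6, W_7, W_8, W_10}.
Comparing with the claimed set, W_1 is missing.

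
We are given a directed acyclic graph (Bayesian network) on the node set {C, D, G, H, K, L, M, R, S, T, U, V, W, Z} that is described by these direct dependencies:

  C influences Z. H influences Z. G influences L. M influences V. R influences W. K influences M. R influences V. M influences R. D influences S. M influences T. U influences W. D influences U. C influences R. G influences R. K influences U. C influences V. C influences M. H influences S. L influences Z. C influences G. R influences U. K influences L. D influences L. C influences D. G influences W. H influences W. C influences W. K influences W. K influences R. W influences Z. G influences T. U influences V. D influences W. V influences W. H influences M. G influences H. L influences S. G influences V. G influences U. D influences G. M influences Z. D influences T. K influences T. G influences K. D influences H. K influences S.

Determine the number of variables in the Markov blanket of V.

V's parents: C, G, M, R, U.
V has child W.
Other parents of V's children:
  parents(W) \ {V} = {C, D, G, H, K, R, U}.
MB(V) = {C, D, G, H, K, M, R, U, W}, which has 9 nodes.

9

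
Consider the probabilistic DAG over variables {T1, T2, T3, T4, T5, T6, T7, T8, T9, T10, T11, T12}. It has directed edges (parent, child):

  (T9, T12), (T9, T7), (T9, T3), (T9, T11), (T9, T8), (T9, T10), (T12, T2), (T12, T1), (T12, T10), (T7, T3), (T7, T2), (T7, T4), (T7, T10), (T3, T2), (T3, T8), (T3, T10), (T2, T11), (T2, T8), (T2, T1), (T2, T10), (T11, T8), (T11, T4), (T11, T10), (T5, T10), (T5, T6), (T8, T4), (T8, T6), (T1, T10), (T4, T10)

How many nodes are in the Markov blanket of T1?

Pa(T1) = {T2, T12}.
T1 has child T10.
Parents of each child, excluding T1:
  T10: T2, T3, T4, T5, T7, T9, T11, T12
MB(T1) = {T2, T3, T4, T5, T7, T9, T10, T11, T12}, which has 9 nodes.

9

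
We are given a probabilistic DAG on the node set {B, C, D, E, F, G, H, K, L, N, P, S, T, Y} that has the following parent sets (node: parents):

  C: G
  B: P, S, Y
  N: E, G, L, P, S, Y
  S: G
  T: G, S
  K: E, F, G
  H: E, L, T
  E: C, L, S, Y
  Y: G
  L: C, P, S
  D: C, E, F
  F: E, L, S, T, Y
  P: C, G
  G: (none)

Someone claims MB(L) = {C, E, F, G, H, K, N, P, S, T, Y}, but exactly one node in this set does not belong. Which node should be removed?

Parents of L: C, P, S.
L has children E, F, H, N.
Parents of each child, excluding L:
  parents(E) \ {L} = {C, S, Y}.
  H's other parents are E, T.
  parents(F) \ {L} = {E, S, T, Y}.
  parents(N) \ {L} = {E, G, P, S, Y}.
MB(L) = {C, E, F, G, H, N, P, S, T, Y}.
K is neither a parent, child, nor co-parent of L, so it does not belong.

K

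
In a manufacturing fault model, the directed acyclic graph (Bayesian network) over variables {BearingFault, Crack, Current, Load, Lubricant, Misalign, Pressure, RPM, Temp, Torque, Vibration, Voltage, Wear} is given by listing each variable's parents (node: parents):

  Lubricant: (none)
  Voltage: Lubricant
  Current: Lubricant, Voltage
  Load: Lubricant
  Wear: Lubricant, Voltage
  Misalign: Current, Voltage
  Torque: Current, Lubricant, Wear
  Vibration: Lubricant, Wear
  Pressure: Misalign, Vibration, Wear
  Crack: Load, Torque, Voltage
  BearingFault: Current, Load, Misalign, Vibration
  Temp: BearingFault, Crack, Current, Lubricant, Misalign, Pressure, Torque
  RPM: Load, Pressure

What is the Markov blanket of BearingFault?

The Markov blanket of a node is its parents, its children, and the other parents of its children.
BearingFault's parents: Current, Load, Misalign, Vibration.
BearingFault has child Temp.
Co-parents of BearingFault (other parents of its children):
  Temp: Crack, Current, Lubricant, Misalign, Pressure, Torque
Taking the union gives {Crack, Current, Load, Lubricant, Misalign, Pressure, Temp, Torque, Vibration}.

{Crack, Current, Load, Lubricant, Misalign, Pressure, Temp, Torque, Vibration}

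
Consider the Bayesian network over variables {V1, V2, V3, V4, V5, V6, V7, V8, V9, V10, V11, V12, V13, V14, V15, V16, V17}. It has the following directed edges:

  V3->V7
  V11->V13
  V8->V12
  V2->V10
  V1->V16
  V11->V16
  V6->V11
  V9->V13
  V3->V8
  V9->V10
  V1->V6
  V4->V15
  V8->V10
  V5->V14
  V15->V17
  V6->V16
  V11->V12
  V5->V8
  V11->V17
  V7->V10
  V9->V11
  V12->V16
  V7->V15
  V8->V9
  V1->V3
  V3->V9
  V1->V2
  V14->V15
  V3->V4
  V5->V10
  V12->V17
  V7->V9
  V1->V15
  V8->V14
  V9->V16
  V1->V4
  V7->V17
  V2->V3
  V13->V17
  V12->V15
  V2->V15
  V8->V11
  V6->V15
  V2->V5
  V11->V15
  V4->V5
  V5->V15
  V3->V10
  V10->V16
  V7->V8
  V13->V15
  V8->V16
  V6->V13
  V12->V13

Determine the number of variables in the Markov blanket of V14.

11

The Markov blanket of a node is its parents, its children, and the other parents of its children.
Children of V14: V15.
V14 has parents V5, V8.
Other parents of V14's children:
  V15: V1, V2, V4, V5, V6, V7, V11, V12, V13
MB(V14) = {V1, V2, V4, V5, V6, V7, V8, V11, V12, V13, V15}, which has 11 nodes.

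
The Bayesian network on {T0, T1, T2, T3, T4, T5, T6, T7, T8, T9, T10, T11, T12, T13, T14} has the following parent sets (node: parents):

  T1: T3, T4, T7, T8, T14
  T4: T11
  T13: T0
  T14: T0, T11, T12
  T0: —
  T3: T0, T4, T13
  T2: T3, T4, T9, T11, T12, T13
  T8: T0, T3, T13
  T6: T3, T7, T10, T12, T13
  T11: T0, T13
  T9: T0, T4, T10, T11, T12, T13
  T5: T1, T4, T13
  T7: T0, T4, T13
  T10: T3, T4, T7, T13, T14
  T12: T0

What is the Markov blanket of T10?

{T0, T3, T4, T6, T7, T9, T11, T12, T13, T14}

Recall MB(v) = parents ∪ children ∪ spouses, where spouses are the other parents of v's children.
Parents of T10: T3, T4, T7, T13, T14.
T10 has children T6, T9.
Parents of each child, excluding T10:
  parents(T6) \ {T10} = {T3, T7, T12, T13}.
  parents(T9) \ {T10} = {T0, T4, T11, T12, T13}.
Taking the union gives {T0, T3, T4, T6, T7, T9, T11, T12, T13, T14}.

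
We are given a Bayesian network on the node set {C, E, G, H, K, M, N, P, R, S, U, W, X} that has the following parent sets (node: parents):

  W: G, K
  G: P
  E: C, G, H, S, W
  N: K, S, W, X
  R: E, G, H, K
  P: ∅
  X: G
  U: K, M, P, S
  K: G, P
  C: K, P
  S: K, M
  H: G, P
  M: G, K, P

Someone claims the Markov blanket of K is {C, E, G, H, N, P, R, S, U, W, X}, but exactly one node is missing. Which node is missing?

A node's Markov blanket = Pa ∪ Ch ∪ (parents of Ch other than the node itself).
Parents of K: G, P.
Ch(K) = {C, M, N, R, S, U, W}.
Parents of each child, excluding K:
  M's other parents are G, P.
  parents(C) \ {K} = {P}.
  parents(S) \ {K} = {M}.
  U's other parents are M, P, S.
  parents(W) \ {K} = {G}.
  parents(R) \ {K} = {E, G, H}.
  N also has parents S, W, X.
MB(K) = {C, E, G, H, M, N, P, R, S, U, W, X}.
Comparing with the claimed set, M is missing.

M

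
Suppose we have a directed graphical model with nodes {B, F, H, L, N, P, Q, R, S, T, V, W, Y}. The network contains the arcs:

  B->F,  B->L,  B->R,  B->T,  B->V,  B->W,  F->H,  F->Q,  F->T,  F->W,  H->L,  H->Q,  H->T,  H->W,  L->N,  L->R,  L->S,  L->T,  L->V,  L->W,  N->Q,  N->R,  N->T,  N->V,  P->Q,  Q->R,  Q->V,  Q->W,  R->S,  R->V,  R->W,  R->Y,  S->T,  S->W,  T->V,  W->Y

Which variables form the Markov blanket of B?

{F, H, L, N, Q, R, S, T, V, W}

Recall MB(v) = parents ∪ children ∪ spouses, where spouses are the other parents of v's children.
B has children F, L, R, T, V, W.
B's parents: none.
For each child, the remaining parents (spouses of B):
  F has no other parent.
  L's other parent is H.
  R's other parents are L, N, Q.
  T's other parents are F, H, L, N, S.
  V also has parents L, N, Q, R, T.
  W also has parents F, H, L, Q, R, S.
MB(B) = {F, H, L, N, Q, R, S, T, V, W}.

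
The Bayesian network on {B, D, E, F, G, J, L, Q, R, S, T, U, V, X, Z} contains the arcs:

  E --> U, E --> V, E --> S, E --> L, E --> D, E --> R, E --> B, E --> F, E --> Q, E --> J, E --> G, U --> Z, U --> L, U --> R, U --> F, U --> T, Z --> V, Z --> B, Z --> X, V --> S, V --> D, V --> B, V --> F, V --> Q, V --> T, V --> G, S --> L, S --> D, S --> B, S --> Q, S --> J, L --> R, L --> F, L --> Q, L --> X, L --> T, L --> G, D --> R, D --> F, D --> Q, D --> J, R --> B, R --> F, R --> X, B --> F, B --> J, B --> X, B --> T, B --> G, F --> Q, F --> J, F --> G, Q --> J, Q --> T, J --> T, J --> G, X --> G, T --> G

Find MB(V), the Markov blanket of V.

{B, D, E, F, G, J, L, Q, R, S, T, U, X, Z}

Recall MB(v) = parents ∪ children ∪ spouses, where spouses are the other parents of v's children.
V has parents E, Z.
V's children: B, D, F, G, Q, S, T.
Other parents of V's children:
  S: E
  D: E, S
  B: E, R, S, Z
  F: B, D, E, L, R, U
  Q: D, E, F, L, S
  T: B, J, L, Q, U
  G: B, E, F, J, L, T, X
So the Markov blanket of V is {B, D, E, F, G, J, L, Q, R, S, T, U, X, Z}.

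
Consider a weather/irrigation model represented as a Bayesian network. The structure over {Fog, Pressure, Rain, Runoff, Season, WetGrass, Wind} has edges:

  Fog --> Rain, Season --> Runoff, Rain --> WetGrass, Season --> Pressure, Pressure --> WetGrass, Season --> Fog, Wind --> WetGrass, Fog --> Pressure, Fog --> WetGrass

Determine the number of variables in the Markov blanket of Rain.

4

A node's Markov blanket = Pa ∪ Ch ∪ (parents of Ch other than the node itself).
Parents of Rain: Fog.
Children of Rain: WetGrass.
Co-parents of Rain (other parents of its children):
  parents(WetGrass) \ {Rain} = {Fog, Pressure, Wind}.
MB(Rain) = {Fog, Pressure, WetGrass, Wind}, which has 4 nodes.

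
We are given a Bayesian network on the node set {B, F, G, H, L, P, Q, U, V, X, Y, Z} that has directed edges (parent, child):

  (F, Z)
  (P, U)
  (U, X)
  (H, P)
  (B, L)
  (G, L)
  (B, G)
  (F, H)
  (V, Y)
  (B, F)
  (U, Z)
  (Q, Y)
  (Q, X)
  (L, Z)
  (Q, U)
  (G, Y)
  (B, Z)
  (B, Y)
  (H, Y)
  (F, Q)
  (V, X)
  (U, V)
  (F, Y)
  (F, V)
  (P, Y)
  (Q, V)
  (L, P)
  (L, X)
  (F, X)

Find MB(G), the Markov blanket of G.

{B, F, H, L, P, Q, V, Y}

A node's Markov blanket = Pa ∪ Ch ∪ (parents of Ch other than the node itself).
G has parent B.
G has children L, Y.
Other parents of G's children:
  L also has parent B.
  parents(Y) \ {G} = {B, F, H, P, Q, V}.
MB(G) = {B, F, H, L, P, Q, V, Y}.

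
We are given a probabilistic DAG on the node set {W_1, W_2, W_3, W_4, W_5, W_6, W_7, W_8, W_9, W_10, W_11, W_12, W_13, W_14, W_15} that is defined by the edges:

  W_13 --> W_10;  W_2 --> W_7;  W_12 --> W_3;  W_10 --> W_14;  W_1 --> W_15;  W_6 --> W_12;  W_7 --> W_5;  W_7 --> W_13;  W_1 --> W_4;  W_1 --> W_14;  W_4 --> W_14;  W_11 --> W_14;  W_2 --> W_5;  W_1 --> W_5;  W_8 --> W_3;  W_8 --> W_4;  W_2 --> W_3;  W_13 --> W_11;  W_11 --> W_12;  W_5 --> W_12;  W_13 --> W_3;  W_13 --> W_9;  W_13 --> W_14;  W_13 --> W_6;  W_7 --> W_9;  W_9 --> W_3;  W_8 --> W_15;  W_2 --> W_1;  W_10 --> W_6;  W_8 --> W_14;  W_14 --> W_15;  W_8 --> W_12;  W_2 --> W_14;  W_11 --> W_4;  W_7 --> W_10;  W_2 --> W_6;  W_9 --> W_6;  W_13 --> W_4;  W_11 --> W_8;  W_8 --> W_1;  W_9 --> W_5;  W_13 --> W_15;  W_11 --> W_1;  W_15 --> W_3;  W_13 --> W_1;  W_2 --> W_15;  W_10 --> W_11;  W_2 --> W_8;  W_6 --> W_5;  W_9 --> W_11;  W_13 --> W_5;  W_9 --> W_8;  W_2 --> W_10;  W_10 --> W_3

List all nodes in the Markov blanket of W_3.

{W_2, W_8, W_9, W_10, W_12, W_13, W_15}

W_3 has parents W_2, W_8, W_9, W_10, W_12, W_13, W_15.
W_3's children: none.
W_3 has no children, so there are no co-parents.
Union: {W_2, W_8, W_9, W_10, W_12, W_13, W_15} ∪ {} ∪ {} = {W_2, W_8, W_9, W_10, W_12, W_13, W_15}.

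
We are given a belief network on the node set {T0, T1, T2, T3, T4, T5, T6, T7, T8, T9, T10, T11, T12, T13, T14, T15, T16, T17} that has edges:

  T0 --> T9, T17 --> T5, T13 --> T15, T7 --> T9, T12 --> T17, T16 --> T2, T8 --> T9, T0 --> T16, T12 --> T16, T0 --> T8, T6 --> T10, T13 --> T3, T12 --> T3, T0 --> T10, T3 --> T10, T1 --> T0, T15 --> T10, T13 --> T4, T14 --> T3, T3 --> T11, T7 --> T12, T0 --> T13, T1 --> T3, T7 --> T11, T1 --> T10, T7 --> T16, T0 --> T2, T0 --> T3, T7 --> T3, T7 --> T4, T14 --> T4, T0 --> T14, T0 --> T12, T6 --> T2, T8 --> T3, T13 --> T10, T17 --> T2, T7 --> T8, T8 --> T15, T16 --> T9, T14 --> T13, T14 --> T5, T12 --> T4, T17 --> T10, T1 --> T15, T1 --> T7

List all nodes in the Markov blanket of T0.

Recall MB(v) = parents ∪ children ∪ spouses, where spouses are the other parents of v's children.
T0 has children T2, T3, T8, T9, T10, T12, T13, T14, T16.
Pa(T0) = {T1}.
For each child, the remaining parents (spouses of T0):
  T14: no additional parents.
  parents(T8) \ {T0} = {T7}.
  parents(T13) \ {T0} = {T14}.
  parents(T12) \ {T0} = {T7}.
  parents(T3) \ {T0} = {T1, T7, T8, T12, T13, T14}.
  T16's other parents are T7, T12.
  T10 also has parents T1, T3, T6, T13, T15, T17.
  T9 also has parents T7, T8, T16.
  parents(T2) \ {T0} = {T6, T16, T17}.
So the Markov blanket of T0 is {T1, T2, T3, T6, T7, T8, T9, T10, T12, T13, T14, T15, T16, T17}.

{T1, T2, T3, T6, T7, T8, T9, T10, T12, T13, T14, T15, T16, T17}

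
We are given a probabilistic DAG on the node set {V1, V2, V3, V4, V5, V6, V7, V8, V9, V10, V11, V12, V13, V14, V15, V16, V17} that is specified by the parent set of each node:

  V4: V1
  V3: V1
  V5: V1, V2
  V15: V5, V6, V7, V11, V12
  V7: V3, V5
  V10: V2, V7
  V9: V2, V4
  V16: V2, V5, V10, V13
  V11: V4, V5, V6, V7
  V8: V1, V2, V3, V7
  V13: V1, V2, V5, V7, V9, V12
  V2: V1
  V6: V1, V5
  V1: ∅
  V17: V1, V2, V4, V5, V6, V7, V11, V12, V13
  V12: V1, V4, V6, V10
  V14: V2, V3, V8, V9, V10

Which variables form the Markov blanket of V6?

The Markov blanket of a node is its parents, its children, and the other parents of its children.
V6's parents: V1, V5.
V6 has children V11, V12, V15, V17.
Other parents of V6's children:
  V11: V4, V5, V7
  V12: V1, V4, V10
  V15: V5, V7, V11, V12
  V17: V1, V2, V4, V5, V7, V11, V12, V13
So the Markov blanket of V6 is {V1, V2, V4, V5, V7, V10, V11, V12, V13, V15, V17}.

{V1, V2, V4, V5, V7, V10, V11, V12, V13, V15, V17}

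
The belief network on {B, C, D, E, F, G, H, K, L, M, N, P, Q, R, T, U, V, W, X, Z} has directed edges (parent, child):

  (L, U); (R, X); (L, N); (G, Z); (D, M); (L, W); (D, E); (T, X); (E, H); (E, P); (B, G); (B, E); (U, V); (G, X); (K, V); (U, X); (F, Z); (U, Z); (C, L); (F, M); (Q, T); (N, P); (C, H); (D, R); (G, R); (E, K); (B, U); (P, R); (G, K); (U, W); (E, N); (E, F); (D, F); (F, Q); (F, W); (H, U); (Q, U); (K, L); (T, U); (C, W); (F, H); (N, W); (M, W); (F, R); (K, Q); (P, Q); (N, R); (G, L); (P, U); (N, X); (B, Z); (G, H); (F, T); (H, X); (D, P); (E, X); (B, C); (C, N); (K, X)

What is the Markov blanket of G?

{B, C, D, E, F, H, K, L, N, P, R, T, U, X, Z}

By definition, MB(G) is built from G's parents, G's children, and the co-parents of G.
Pa(G) = {B}.
Ch(G) = {H, K, L, R, X, Z}.
Co-parents of G (other parents of its children):
  H also has parents C, E, F.
  parents(K) \ {G} = {E}.
  L's other parents are C, K.
  R's other parents are D, F, N, P.
  X's other parents are E, H, K, N, R, T, U.
  parents(Z) \ {G} = {B, F, U}.
So the Markov blanket of G is {B, C, D, E, F, H, K, L, N, P, R, T, U, X, Z}.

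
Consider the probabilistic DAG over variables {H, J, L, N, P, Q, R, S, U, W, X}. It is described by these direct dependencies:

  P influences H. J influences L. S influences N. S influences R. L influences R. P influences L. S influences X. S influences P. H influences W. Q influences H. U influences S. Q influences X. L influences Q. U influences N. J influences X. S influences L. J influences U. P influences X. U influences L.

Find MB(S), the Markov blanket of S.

A node's Markov blanket = Pa ∪ Ch ∪ (parents of Ch other than the node itself).
Pa(S) = {U}.
S's children: L, N, P, R, X.
Other parents of S's children:
  P has no other parent.
  L's other parents are J, P, U.
  N's other parent is U.
  parents(R) \ {S} = {L}.
  X also has parents J, P, Q.
MB(S) = {J, L, N, P, Q, R, U, X}.

{J, L, N, P, Q, R, U, X}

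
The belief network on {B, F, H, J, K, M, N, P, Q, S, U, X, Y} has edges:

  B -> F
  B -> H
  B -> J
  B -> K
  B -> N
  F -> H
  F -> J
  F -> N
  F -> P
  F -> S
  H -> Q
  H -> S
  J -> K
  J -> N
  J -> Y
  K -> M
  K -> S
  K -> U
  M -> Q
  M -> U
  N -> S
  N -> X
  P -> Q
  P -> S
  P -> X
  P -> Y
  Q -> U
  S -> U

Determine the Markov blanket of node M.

{H, K, P, Q, S, U}

The Markov blanket of a node is its parents, its children, and the other parents of its children.
Parents of M: K.
Ch(M) = {Q, U}.
For each child, the remaining parents (spouses of M):
  Q: H, P
  U: K, Q, S
Taking the union gives {H, K, P, Q, S, U}.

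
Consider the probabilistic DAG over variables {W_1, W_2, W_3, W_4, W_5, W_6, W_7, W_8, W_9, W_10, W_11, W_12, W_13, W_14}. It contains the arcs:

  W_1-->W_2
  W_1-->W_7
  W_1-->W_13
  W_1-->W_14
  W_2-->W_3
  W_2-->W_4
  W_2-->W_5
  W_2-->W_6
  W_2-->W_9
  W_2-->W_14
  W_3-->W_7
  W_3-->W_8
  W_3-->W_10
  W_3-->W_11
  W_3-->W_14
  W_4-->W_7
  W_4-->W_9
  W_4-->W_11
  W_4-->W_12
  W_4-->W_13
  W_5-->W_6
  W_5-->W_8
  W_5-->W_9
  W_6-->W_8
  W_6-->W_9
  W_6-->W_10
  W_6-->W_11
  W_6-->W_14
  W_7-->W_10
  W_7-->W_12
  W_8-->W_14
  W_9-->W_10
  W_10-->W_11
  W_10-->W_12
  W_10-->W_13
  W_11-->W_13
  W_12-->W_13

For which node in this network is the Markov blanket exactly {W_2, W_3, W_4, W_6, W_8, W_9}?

W_5

The target node must have every member of {W_2, W_3, W_4, W_6, W_8, W_9} as a parent, child, or co-parent, and no others.
Parents of W_5: W_2; children: W_6, W_8, W_9; co-parents: W_2, W_3, W_4, W_6.
These exactly cover the given set, so the node is W_5.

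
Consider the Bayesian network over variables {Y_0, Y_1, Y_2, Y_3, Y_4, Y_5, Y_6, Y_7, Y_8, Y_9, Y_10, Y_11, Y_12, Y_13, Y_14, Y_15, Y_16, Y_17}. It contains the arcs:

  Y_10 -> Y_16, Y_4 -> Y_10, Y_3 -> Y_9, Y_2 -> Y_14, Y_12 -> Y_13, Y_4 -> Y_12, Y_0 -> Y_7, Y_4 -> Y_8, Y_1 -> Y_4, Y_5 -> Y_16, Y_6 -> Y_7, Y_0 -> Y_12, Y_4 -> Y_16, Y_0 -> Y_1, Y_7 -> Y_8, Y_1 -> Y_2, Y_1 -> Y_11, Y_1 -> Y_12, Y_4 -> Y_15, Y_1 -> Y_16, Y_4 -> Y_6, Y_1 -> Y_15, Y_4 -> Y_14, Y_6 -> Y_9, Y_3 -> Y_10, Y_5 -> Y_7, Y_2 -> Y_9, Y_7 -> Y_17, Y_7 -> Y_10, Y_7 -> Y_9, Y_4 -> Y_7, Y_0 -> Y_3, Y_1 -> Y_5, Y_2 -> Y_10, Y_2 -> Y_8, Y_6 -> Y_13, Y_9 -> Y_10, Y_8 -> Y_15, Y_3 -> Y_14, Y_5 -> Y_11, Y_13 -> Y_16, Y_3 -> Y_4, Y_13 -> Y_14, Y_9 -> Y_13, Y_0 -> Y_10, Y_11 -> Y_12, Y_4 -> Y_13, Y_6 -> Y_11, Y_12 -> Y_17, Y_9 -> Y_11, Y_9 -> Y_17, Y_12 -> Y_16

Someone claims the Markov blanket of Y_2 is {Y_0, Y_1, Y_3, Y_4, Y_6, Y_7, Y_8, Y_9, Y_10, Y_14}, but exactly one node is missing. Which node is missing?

Y_13

The Markov blanket of a node is its parents, its children, and the other parents of its children.
Pa(Y_2) = {Y_1}.
Y_2's children: Y_8, Y_9, Y_10, Y_14.
Parents of each child, excluding Y_2:
  parents(Y_8) \ {Y_2} = {Y_4, Y_7}.
  Y_9's other parents are Y_3, Y_6, Y_7.
  parents(Y_10) \ {Y_2} = {Y_0, Y_3, Y_4, Y_7, Y_9}.
  Y_14 also has parents Y_3, Y_4, Y_13.
MB(Y_2) = {Y_0, Y_1, Y_3, Y_4, Y_6, Y_7, Y_8, Y_9, Y_10, Y_13, Y_14}.
Comparing with the claimed set, Y_13 is missing.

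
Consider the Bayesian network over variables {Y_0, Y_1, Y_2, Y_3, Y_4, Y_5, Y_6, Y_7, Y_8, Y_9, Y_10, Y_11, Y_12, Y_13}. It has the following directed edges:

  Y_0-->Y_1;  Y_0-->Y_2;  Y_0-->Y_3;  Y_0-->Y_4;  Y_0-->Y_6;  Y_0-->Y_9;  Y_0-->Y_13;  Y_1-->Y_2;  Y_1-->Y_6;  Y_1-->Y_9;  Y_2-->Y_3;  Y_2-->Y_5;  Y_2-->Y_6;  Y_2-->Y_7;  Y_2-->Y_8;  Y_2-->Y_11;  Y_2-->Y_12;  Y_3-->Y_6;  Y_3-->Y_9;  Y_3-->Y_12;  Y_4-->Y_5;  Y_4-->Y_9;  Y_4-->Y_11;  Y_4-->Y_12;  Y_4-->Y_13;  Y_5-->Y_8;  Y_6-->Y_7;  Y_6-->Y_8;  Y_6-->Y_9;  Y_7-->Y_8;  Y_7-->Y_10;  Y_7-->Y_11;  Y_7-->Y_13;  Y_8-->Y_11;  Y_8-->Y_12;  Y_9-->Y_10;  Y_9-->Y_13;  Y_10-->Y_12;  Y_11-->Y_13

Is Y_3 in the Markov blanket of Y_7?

No

Recall MB(v) = parents ∪ children ∪ spouses, where spouses are the other parents of v's children.
Pa(Y_7) = {Y_2, Y_6}.
Y_7's children: Y_8, Y_10, Y_11, Y_13.
Parents of each child, excluding Y_7:
  Y_8 also has parents Y_2, Y_5, Y_6.
  parents(Y_10) \ {Y_7} = {Y_9}.
  parents(Y_11) \ {Y_7} = {Y_2, Y_4, Y_8}.
  Y_13's other parents are Y_0, Y_4, Y_9, Y_11.
MB(Y_7) = {Y_0, Y_2, Y_4, Y_5, Y_6, Y_8, Y_9, Y_10, Y_11, Y_13}; Y_3 is not in this set.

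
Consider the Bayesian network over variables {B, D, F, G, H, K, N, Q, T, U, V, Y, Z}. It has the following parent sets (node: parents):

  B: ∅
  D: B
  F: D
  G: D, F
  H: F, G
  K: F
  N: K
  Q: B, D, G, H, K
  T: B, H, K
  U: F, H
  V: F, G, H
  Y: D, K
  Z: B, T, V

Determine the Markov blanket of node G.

The Markov blanket of a node is its parents, its children, and the other parents of its children.
Pa(G) = {D, F}.
G's children: H, Q, V.
For each child, the remaining parents (spouses of G):
  H: F
  Q: B, D, H, K
  V: F, H
So the Markov blanket of G is {B, D, F, H, K, Q, V}.

{B, D, F, H, K, Q, V}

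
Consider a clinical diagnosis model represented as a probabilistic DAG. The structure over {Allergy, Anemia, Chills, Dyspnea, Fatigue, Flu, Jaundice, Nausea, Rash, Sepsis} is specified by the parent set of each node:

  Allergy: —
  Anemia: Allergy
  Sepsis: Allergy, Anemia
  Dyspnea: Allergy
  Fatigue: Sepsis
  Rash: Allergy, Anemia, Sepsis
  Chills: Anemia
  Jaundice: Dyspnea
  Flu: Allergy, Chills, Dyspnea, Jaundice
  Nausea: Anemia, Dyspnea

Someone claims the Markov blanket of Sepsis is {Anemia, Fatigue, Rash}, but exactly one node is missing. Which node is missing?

Allergy

Pa(Sepsis) = {Allergy, Anemia}.
Ch(Sepsis) = {Fatigue, Rash}.
For each child, the remaining parents (spouses of Sepsis):
  Fatigue has no other parent.
  Rash also has parents Allergy, Anemia.
MB(Sepsis) = {Allergy, Anemia, Fatigue, Rash}.
Comparing with the claimed set, Allergy is missing.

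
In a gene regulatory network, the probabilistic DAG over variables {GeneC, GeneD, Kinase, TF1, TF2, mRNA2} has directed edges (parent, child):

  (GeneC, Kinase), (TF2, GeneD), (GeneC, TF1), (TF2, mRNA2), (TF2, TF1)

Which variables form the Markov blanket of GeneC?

{Kinase, TF1, TF2}

Ch(GeneC) = {Kinase, TF1}.
Parents of GeneC: none.
Other parents of GeneC's children:
  TF1: TF2
  Kinase: —
So the Markov blanket of GeneC is {Kinase, TF1, TF2}.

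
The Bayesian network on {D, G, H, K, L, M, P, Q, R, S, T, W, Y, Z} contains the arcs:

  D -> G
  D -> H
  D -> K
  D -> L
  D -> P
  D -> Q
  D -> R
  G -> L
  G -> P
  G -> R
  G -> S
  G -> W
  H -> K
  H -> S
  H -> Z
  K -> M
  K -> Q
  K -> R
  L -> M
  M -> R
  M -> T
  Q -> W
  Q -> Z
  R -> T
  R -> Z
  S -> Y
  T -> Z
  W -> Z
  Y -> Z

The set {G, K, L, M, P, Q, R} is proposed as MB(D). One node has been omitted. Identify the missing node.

D's parents: none.
Children of D: G, H, K, L, P, Q, R.
Parents of each child, excluding D:
  G: —
  H: —
  K: H
  L: G
  P: G
  Q: K
  R: G, K, M
MB(D) = {G, H, K, L, M, P, Q, R}.
Comparing with the claimed set, H is missing.

H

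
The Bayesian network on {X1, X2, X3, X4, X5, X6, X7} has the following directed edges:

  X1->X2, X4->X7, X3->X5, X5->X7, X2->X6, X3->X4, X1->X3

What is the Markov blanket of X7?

X7's parents: X4, X5.
X7 has no children.
X7 has no children, so there are no co-parents.
So the Markov blanket of X7 is {X4, X5}.

{X4, X5}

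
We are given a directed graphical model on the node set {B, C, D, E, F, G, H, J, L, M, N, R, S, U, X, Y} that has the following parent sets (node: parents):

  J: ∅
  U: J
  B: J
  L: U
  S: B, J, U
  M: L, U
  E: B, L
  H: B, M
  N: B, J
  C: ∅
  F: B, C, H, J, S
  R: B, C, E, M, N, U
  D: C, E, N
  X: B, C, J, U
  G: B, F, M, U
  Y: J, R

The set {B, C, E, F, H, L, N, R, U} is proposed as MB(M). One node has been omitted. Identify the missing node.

G

Recall MB(v) = parents ∪ children ∪ spouses, where spouses are the other parents of v's children.
M has children G, H, R.
Parents of M: L, U.
For each child, the remaining parents (spouses of M):
  H: B
  R: B, C, E, N, U
  G: B, F, U
MB(M) = {B, C, E, F, G, H, L, N, R, U}.
Comparing with the claimed set, G is missing.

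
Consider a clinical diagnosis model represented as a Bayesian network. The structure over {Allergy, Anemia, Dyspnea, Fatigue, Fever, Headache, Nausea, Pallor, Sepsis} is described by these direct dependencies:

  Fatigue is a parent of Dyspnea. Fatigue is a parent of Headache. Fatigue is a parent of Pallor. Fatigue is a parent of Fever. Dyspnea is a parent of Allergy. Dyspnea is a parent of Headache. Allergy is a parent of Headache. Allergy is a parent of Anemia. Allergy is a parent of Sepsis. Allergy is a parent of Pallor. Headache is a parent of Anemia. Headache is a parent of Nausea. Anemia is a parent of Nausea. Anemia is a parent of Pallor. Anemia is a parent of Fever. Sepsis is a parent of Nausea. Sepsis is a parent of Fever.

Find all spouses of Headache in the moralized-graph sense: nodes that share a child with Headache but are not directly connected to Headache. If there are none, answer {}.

Children of Headache: Anemia, Nausea.
  Anemia: Allergy
  Nausea: Anemia, Sepsis
Excluding nodes already adjacent to Headache (Allergy, Anemia, Dyspnea, Fatigue, Nausea), the co-parent-only contribution is {Sepsis}.

{Sepsis}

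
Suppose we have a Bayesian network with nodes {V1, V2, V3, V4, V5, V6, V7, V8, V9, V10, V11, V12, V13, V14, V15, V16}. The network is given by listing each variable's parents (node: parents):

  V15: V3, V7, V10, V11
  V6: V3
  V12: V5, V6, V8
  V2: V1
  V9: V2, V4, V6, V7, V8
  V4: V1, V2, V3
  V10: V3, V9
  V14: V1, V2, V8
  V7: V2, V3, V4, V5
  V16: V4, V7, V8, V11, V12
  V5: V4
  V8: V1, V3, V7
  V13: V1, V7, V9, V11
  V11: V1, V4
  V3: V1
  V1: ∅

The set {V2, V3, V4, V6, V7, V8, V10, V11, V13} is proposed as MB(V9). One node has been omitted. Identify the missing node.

V1

Pa(V9) = {V2, V4, V6, V7, V8}.
Children of V9: V10, V13.
Parents of each child, excluding V9:
  V10 also has parent V3.
  V13's other parents are V1, V7, V11.
MB(V9) = {V1, V2, V3, V4, V6, V7, V8, V10, V11, V13}.
Comparing with the claimed set, V1 is missing.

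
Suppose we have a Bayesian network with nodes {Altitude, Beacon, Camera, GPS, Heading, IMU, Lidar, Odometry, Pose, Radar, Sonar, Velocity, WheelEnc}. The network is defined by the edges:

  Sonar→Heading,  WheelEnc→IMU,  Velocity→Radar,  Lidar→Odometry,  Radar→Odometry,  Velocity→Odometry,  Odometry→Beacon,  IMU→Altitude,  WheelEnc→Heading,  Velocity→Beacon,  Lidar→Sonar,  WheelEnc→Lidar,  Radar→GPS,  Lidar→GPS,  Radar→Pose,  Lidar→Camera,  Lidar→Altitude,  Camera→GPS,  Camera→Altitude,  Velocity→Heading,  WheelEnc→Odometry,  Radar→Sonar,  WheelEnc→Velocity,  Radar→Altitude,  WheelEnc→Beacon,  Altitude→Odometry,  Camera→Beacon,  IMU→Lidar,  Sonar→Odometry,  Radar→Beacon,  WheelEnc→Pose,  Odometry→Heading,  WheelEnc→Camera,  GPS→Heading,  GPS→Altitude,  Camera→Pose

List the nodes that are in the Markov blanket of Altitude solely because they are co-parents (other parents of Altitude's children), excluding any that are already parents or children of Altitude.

{Sonar, Velocity, WheelEnc}

Children of Altitude: Odometry.
  Odometry: Lidar, Radar, Sonar, Velocity, WheelEnc
Excluding nodes already adjacent to Altitude (Camera, GPS, IMU, Lidar, Odometry, Radar), the co-parent-only contribution is {Sonar, Velocity, WheelEnc}.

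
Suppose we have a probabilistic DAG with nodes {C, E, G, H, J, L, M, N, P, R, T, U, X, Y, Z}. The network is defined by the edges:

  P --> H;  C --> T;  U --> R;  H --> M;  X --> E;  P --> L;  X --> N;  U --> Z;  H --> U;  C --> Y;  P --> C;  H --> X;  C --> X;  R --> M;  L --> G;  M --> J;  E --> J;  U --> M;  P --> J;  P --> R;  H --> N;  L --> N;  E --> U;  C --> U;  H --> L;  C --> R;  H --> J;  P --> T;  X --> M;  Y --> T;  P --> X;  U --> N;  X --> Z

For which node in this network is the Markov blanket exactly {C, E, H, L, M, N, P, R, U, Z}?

The target node must have every member of {C, E, H, L, M, N, P, R, U, Z} as a parent, child, or co-parent, and no others.
Parents of X: C, H, P; children: E, M, N, Z; co-parents: H, L, R, U.
These exactly cover the given set, so the node is X.

X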